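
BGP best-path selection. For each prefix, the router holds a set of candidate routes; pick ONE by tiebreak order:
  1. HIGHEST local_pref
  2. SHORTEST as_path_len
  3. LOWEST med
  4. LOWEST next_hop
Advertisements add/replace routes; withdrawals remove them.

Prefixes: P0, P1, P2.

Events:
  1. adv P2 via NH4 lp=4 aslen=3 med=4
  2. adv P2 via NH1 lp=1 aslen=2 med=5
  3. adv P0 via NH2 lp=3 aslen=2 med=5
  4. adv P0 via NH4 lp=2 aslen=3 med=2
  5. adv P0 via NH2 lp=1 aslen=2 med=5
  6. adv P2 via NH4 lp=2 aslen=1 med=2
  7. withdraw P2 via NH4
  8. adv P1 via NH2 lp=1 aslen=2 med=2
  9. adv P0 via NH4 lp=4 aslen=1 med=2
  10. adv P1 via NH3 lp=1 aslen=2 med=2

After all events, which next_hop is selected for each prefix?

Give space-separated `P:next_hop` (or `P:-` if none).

Answer: P0:NH4 P1:NH2 P2:NH1

Derivation:
Op 1: best P0=- P1=- P2=NH4
Op 2: best P0=- P1=- P2=NH4
Op 3: best P0=NH2 P1=- P2=NH4
Op 4: best P0=NH2 P1=- P2=NH4
Op 5: best P0=NH4 P1=- P2=NH4
Op 6: best P0=NH4 P1=- P2=NH4
Op 7: best P0=NH4 P1=- P2=NH1
Op 8: best P0=NH4 P1=NH2 P2=NH1
Op 9: best P0=NH4 P1=NH2 P2=NH1
Op 10: best P0=NH4 P1=NH2 P2=NH1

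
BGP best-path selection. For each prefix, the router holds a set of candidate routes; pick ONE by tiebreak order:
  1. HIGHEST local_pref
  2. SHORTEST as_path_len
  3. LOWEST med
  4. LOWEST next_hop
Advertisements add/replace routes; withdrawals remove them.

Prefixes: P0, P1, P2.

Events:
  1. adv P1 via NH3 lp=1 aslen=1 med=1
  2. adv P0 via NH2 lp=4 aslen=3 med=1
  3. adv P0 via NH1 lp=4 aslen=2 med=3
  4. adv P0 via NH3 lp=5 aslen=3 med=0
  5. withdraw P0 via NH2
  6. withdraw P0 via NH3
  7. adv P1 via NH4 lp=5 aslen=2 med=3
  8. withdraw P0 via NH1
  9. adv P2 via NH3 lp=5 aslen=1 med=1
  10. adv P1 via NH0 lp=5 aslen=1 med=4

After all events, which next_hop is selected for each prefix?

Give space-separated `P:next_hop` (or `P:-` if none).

Op 1: best P0=- P1=NH3 P2=-
Op 2: best P0=NH2 P1=NH3 P2=-
Op 3: best P0=NH1 P1=NH3 P2=-
Op 4: best P0=NH3 P1=NH3 P2=-
Op 5: best P0=NH3 P1=NH3 P2=-
Op 6: best P0=NH1 P1=NH3 P2=-
Op 7: best P0=NH1 P1=NH4 P2=-
Op 8: best P0=- P1=NH4 P2=-
Op 9: best P0=- P1=NH4 P2=NH3
Op 10: best P0=- P1=NH0 P2=NH3

Answer: P0:- P1:NH0 P2:NH3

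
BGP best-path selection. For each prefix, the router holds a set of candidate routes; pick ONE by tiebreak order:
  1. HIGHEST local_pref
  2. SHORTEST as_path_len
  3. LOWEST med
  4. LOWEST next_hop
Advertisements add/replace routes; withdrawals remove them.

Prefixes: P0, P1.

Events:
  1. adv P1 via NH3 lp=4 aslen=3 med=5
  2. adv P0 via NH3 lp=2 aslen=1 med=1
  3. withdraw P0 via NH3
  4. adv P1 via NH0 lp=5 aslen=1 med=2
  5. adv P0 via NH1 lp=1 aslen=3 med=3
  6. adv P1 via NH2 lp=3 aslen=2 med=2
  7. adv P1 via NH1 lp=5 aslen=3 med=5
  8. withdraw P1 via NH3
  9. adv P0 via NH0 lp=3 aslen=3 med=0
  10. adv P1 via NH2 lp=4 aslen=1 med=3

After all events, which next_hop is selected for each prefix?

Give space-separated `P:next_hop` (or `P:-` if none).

Answer: P0:NH0 P1:NH0

Derivation:
Op 1: best P0=- P1=NH3
Op 2: best P0=NH3 P1=NH3
Op 3: best P0=- P1=NH3
Op 4: best P0=- P1=NH0
Op 5: best P0=NH1 P1=NH0
Op 6: best P0=NH1 P1=NH0
Op 7: best P0=NH1 P1=NH0
Op 8: best P0=NH1 P1=NH0
Op 9: best P0=NH0 P1=NH0
Op 10: best P0=NH0 P1=NH0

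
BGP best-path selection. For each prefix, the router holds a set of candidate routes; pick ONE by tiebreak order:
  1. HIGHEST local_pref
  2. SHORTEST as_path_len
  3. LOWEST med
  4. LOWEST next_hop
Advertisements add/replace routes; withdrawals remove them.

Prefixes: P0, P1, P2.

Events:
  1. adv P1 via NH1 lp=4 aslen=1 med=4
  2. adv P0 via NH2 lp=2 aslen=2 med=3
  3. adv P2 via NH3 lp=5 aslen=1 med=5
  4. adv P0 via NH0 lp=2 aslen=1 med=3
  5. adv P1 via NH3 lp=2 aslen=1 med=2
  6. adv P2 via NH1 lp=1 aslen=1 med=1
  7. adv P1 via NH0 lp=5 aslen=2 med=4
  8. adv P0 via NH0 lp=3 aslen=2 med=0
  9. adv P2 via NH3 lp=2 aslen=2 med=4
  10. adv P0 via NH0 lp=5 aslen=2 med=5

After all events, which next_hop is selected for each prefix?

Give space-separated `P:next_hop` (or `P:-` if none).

Op 1: best P0=- P1=NH1 P2=-
Op 2: best P0=NH2 P1=NH1 P2=-
Op 3: best P0=NH2 P1=NH1 P2=NH3
Op 4: best P0=NH0 P1=NH1 P2=NH3
Op 5: best P0=NH0 P1=NH1 P2=NH3
Op 6: best P0=NH0 P1=NH1 P2=NH3
Op 7: best P0=NH0 P1=NH0 P2=NH3
Op 8: best P0=NH0 P1=NH0 P2=NH3
Op 9: best P0=NH0 P1=NH0 P2=NH3
Op 10: best P0=NH0 P1=NH0 P2=NH3

Answer: P0:NH0 P1:NH0 P2:NH3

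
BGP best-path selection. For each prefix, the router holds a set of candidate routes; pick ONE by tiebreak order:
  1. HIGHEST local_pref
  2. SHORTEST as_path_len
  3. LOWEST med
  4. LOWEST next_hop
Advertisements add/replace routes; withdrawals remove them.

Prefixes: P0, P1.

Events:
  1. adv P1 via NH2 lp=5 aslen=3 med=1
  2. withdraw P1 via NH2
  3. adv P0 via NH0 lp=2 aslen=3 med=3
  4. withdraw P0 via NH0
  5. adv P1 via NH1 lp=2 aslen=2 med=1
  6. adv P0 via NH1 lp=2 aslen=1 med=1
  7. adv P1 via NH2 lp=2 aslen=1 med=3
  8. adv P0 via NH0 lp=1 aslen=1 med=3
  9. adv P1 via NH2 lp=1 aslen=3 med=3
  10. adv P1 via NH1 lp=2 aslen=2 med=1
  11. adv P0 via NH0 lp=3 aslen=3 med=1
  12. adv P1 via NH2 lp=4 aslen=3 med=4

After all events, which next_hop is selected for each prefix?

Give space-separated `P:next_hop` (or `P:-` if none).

Answer: P0:NH0 P1:NH2

Derivation:
Op 1: best P0=- P1=NH2
Op 2: best P0=- P1=-
Op 3: best P0=NH0 P1=-
Op 4: best P0=- P1=-
Op 5: best P0=- P1=NH1
Op 6: best P0=NH1 P1=NH1
Op 7: best P0=NH1 P1=NH2
Op 8: best P0=NH1 P1=NH2
Op 9: best P0=NH1 P1=NH1
Op 10: best P0=NH1 P1=NH1
Op 11: best P0=NH0 P1=NH1
Op 12: best P0=NH0 P1=NH2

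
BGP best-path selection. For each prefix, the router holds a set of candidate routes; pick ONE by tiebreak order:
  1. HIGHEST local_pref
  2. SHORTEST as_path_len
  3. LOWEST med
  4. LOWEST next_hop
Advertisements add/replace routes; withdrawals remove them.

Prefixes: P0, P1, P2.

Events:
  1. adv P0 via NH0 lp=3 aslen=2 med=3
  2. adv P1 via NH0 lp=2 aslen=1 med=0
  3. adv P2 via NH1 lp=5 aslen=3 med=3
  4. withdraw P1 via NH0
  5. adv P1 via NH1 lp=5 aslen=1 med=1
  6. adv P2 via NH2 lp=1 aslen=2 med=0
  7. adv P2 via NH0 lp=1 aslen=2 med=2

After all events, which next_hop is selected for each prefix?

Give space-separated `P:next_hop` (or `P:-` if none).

Op 1: best P0=NH0 P1=- P2=-
Op 2: best P0=NH0 P1=NH0 P2=-
Op 3: best P0=NH0 P1=NH0 P2=NH1
Op 4: best P0=NH0 P1=- P2=NH1
Op 5: best P0=NH0 P1=NH1 P2=NH1
Op 6: best P0=NH0 P1=NH1 P2=NH1
Op 7: best P0=NH0 P1=NH1 P2=NH1

Answer: P0:NH0 P1:NH1 P2:NH1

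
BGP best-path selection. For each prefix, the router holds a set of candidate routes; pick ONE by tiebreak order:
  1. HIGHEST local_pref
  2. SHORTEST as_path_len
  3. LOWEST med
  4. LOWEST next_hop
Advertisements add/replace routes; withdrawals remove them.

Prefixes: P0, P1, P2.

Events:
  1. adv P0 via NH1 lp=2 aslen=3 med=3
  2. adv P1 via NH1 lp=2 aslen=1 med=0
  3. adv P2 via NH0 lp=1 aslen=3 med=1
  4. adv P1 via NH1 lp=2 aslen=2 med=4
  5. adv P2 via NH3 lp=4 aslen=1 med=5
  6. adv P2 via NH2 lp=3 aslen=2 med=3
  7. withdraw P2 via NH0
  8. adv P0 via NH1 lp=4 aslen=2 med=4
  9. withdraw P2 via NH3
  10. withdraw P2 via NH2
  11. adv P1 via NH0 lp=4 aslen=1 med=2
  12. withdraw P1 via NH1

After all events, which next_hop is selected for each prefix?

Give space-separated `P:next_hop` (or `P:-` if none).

Op 1: best P0=NH1 P1=- P2=-
Op 2: best P0=NH1 P1=NH1 P2=-
Op 3: best P0=NH1 P1=NH1 P2=NH0
Op 4: best P0=NH1 P1=NH1 P2=NH0
Op 5: best P0=NH1 P1=NH1 P2=NH3
Op 6: best P0=NH1 P1=NH1 P2=NH3
Op 7: best P0=NH1 P1=NH1 P2=NH3
Op 8: best P0=NH1 P1=NH1 P2=NH3
Op 9: best P0=NH1 P1=NH1 P2=NH2
Op 10: best P0=NH1 P1=NH1 P2=-
Op 11: best P0=NH1 P1=NH0 P2=-
Op 12: best P0=NH1 P1=NH0 P2=-

Answer: P0:NH1 P1:NH0 P2:-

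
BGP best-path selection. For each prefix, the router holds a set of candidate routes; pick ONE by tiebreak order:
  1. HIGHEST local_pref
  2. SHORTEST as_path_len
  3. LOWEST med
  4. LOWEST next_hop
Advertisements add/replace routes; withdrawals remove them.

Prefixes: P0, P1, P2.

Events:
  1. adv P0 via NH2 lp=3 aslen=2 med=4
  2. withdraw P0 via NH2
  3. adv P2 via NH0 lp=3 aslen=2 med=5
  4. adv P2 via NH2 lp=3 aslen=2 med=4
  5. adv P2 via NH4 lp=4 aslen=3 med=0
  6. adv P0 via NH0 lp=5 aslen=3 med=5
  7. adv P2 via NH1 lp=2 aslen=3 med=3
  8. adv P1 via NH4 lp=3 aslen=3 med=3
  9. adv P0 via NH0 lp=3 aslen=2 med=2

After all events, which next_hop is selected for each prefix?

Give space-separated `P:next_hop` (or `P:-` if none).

Answer: P0:NH0 P1:NH4 P2:NH4

Derivation:
Op 1: best P0=NH2 P1=- P2=-
Op 2: best P0=- P1=- P2=-
Op 3: best P0=- P1=- P2=NH0
Op 4: best P0=- P1=- P2=NH2
Op 5: best P0=- P1=- P2=NH4
Op 6: best P0=NH0 P1=- P2=NH4
Op 7: best P0=NH0 P1=- P2=NH4
Op 8: best P0=NH0 P1=NH4 P2=NH4
Op 9: best P0=NH0 P1=NH4 P2=NH4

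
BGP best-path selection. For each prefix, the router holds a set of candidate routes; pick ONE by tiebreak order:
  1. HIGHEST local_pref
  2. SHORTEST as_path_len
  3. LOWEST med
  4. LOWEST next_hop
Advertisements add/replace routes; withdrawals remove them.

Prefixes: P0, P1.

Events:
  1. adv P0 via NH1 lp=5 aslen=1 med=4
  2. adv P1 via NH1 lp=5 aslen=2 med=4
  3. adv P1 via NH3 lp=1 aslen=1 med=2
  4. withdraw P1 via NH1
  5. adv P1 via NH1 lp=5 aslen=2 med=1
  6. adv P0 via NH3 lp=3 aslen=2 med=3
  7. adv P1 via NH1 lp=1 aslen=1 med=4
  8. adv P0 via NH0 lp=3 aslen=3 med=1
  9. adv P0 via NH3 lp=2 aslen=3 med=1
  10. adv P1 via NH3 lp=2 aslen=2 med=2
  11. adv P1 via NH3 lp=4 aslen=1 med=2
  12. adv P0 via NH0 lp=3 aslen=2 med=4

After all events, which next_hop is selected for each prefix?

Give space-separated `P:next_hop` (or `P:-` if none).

Op 1: best P0=NH1 P1=-
Op 2: best P0=NH1 P1=NH1
Op 3: best P0=NH1 P1=NH1
Op 4: best P0=NH1 P1=NH3
Op 5: best P0=NH1 P1=NH1
Op 6: best P0=NH1 P1=NH1
Op 7: best P0=NH1 P1=NH3
Op 8: best P0=NH1 P1=NH3
Op 9: best P0=NH1 P1=NH3
Op 10: best P0=NH1 P1=NH3
Op 11: best P0=NH1 P1=NH3
Op 12: best P0=NH1 P1=NH3

Answer: P0:NH1 P1:NH3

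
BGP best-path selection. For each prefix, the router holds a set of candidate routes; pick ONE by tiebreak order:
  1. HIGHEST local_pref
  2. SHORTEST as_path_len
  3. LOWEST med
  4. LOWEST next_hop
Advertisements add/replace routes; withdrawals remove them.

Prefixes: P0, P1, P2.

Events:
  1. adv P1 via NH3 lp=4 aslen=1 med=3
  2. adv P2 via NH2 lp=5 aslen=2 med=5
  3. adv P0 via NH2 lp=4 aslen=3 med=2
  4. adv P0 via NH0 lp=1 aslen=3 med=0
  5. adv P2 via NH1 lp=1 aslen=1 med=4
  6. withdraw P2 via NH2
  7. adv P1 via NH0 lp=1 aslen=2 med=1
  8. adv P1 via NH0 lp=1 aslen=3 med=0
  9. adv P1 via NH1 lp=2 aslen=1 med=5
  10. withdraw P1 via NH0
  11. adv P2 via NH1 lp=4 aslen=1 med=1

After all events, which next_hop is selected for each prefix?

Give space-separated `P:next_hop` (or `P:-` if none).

Answer: P0:NH2 P1:NH3 P2:NH1

Derivation:
Op 1: best P0=- P1=NH3 P2=-
Op 2: best P0=- P1=NH3 P2=NH2
Op 3: best P0=NH2 P1=NH3 P2=NH2
Op 4: best P0=NH2 P1=NH3 P2=NH2
Op 5: best P0=NH2 P1=NH3 P2=NH2
Op 6: best P0=NH2 P1=NH3 P2=NH1
Op 7: best P0=NH2 P1=NH3 P2=NH1
Op 8: best P0=NH2 P1=NH3 P2=NH1
Op 9: best P0=NH2 P1=NH3 P2=NH1
Op 10: best P0=NH2 P1=NH3 P2=NH1
Op 11: best P0=NH2 P1=NH3 P2=NH1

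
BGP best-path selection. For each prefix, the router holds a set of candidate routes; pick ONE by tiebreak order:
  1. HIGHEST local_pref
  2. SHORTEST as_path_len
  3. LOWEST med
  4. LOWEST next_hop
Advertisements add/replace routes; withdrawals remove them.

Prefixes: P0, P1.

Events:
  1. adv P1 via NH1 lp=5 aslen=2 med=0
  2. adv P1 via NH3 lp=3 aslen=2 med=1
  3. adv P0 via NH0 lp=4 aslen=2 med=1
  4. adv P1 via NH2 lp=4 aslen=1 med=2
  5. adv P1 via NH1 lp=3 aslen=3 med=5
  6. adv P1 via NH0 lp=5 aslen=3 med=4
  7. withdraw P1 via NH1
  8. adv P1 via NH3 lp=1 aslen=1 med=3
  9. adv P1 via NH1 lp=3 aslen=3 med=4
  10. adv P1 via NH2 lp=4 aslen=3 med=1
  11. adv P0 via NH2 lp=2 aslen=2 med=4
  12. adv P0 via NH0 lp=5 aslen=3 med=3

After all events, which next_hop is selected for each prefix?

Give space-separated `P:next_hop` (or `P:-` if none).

Answer: P0:NH0 P1:NH0

Derivation:
Op 1: best P0=- P1=NH1
Op 2: best P0=- P1=NH1
Op 3: best P0=NH0 P1=NH1
Op 4: best P0=NH0 P1=NH1
Op 5: best P0=NH0 P1=NH2
Op 6: best P0=NH0 P1=NH0
Op 7: best P0=NH0 P1=NH0
Op 8: best P0=NH0 P1=NH0
Op 9: best P0=NH0 P1=NH0
Op 10: best P0=NH0 P1=NH0
Op 11: best P0=NH0 P1=NH0
Op 12: best P0=NH0 P1=NH0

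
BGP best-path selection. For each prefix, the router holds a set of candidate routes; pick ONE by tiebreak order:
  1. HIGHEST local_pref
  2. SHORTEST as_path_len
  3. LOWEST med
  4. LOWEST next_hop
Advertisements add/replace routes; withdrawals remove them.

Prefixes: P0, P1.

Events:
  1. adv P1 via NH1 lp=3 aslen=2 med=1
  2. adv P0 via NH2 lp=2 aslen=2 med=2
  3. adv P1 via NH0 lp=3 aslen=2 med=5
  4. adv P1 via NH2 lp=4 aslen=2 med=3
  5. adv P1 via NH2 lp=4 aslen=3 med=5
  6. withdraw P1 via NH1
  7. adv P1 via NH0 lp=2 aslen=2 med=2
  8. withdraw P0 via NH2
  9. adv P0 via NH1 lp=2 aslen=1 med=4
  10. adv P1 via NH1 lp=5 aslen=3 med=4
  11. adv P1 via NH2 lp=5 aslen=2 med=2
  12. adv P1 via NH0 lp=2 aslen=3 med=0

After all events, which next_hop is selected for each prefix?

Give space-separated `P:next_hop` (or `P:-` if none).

Op 1: best P0=- P1=NH1
Op 2: best P0=NH2 P1=NH1
Op 3: best P0=NH2 P1=NH1
Op 4: best P0=NH2 P1=NH2
Op 5: best P0=NH2 P1=NH2
Op 6: best P0=NH2 P1=NH2
Op 7: best P0=NH2 P1=NH2
Op 8: best P0=- P1=NH2
Op 9: best P0=NH1 P1=NH2
Op 10: best P0=NH1 P1=NH1
Op 11: best P0=NH1 P1=NH2
Op 12: best P0=NH1 P1=NH2

Answer: P0:NH1 P1:NH2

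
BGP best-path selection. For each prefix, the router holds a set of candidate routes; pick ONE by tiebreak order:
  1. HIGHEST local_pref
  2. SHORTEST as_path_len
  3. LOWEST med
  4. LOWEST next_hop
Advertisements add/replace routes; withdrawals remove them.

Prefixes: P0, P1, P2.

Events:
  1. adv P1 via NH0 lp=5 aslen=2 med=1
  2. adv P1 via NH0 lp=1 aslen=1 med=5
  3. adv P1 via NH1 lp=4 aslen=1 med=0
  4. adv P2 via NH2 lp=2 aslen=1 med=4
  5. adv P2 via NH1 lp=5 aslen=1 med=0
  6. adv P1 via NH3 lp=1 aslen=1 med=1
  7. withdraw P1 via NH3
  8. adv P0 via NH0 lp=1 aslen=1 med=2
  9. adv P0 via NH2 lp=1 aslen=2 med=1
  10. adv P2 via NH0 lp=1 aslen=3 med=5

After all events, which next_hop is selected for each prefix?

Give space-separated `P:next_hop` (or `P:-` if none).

Answer: P0:NH0 P1:NH1 P2:NH1

Derivation:
Op 1: best P0=- P1=NH0 P2=-
Op 2: best P0=- P1=NH0 P2=-
Op 3: best P0=- P1=NH1 P2=-
Op 4: best P0=- P1=NH1 P2=NH2
Op 5: best P0=- P1=NH1 P2=NH1
Op 6: best P0=- P1=NH1 P2=NH1
Op 7: best P0=- P1=NH1 P2=NH1
Op 8: best P0=NH0 P1=NH1 P2=NH1
Op 9: best P0=NH0 P1=NH1 P2=NH1
Op 10: best P0=NH0 P1=NH1 P2=NH1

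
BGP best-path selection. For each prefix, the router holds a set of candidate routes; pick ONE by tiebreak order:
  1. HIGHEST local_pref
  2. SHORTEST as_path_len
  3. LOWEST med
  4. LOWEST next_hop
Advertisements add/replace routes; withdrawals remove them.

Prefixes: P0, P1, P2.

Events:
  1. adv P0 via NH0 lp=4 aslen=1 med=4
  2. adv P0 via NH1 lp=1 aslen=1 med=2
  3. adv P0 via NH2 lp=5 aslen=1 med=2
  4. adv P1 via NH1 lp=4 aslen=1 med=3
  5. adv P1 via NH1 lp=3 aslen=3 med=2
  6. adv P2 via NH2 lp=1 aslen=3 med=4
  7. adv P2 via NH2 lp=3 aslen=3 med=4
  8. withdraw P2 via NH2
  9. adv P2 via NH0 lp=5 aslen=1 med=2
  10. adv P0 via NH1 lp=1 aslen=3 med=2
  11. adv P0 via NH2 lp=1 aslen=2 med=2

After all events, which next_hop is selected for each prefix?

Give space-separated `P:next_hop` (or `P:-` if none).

Answer: P0:NH0 P1:NH1 P2:NH0

Derivation:
Op 1: best P0=NH0 P1=- P2=-
Op 2: best P0=NH0 P1=- P2=-
Op 3: best P0=NH2 P1=- P2=-
Op 4: best P0=NH2 P1=NH1 P2=-
Op 5: best P0=NH2 P1=NH1 P2=-
Op 6: best P0=NH2 P1=NH1 P2=NH2
Op 7: best P0=NH2 P1=NH1 P2=NH2
Op 8: best P0=NH2 P1=NH1 P2=-
Op 9: best P0=NH2 P1=NH1 P2=NH0
Op 10: best P0=NH2 P1=NH1 P2=NH0
Op 11: best P0=NH0 P1=NH1 P2=NH0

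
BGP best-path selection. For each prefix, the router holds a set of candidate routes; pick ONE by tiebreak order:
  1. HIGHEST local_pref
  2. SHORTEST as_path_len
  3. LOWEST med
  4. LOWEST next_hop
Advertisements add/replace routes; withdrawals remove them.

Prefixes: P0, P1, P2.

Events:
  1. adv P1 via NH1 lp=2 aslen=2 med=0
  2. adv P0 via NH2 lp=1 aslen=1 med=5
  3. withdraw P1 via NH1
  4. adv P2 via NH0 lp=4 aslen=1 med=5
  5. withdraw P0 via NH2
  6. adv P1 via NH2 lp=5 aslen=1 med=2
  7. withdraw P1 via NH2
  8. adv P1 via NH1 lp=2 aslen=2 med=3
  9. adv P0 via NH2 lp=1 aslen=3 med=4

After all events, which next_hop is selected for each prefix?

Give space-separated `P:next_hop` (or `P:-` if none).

Op 1: best P0=- P1=NH1 P2=-
Op 2: best P0=NH2 P1=NH1 P2=-
Op 3: best P0=NH2 P1=- P2=-
Op 4: best P0=NH2 P1=- P2=NH0
Op 5: best P0=- P1=- P2=NH0
Op 6: best P0=- P1=NH2 P2=NH0
Op 7: best P0=- P1=- P2=NH0
Op 8: best P0=- P1=NH1 P2=NH0
Op 9: best P0=NH2 P1=NH1 P2=NH0

Answer: P0:NH2 P1:NH1 P2:NH0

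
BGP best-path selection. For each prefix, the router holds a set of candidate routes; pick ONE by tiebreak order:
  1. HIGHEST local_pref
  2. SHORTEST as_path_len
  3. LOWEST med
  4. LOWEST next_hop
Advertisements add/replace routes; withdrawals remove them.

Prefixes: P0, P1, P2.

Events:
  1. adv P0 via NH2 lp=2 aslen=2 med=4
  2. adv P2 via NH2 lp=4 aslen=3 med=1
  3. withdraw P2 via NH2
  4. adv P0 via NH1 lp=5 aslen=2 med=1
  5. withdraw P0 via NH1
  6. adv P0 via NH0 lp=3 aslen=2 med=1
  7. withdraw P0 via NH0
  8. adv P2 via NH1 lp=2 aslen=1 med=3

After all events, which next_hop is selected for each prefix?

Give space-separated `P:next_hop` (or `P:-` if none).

Op 1: best P0=NH2 P1=- P2=-
Op 2: best P0=NH2 P1=- P2=NH2
Op 3: best P0=NH2 P1=- P2=-
Op 4: best P0=NH1 P1=- P2=-
Op 5: best P0=NH2 P1=- P2=-
Op 6: best P0=NH0 P1=- P2=-
Op 7: best P0=NH2 P1=- P2=-
Op 8: best P0=NH2 P1=- P2=NH1

Answer: P0:NH2 P1:- P2:NH1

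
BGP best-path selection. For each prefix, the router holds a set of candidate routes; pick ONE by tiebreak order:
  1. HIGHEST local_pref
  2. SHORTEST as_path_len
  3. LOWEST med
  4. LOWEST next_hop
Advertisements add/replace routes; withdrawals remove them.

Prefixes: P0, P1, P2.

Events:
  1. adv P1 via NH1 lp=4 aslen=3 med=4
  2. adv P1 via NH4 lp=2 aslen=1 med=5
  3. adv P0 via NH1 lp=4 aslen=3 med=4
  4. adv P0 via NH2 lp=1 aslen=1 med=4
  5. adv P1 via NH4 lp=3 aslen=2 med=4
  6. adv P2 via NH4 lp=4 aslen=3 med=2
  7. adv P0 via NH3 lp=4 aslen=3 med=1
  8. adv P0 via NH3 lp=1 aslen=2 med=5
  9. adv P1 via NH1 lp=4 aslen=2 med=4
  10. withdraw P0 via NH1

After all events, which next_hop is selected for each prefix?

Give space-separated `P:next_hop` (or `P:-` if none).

Op 1: best P0=- P1=NH1 P2=-
Op 2: best P0=- P1=NH1 P2=-
Op 3: best P0=NH1 P1=NH1 P2=-
Op 4: best P0=NH1 P1=NH1 P2=-
Op 5: best P0=NH1 P1=NH1 P2=-
Op 6: best P0=NH1 P1=NH1 P2=NH4
Op 7: best P0=NH3 P1=NH1 P2=NH4
Op 8: best P0=NH1 P1=NH1 P2=NH4
Op 9: best P0=NH1 P1=NH1 P2=NH4
Op 10: best P0=NH2 P1=NH1 P2=NH4

Answer: P0:NH2 P1:NH1 P2:NH4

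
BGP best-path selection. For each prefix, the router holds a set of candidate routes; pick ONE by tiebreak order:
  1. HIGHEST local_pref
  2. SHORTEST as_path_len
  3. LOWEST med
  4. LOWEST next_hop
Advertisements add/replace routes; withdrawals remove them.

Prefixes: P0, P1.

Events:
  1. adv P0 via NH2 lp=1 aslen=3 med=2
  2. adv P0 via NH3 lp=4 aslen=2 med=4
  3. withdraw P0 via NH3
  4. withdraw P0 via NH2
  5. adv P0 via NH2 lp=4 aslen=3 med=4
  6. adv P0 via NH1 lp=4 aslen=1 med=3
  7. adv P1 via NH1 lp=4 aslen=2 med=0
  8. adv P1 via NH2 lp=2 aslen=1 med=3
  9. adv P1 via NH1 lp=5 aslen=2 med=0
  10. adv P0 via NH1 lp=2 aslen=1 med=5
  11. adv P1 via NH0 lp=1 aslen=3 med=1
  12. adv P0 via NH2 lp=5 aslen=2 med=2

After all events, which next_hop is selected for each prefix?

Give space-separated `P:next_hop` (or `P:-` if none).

Answer: P0:NH2 P1:NH1

Derivation:
Op 1: best P0=NH2 P1=-
Op 2: best P0=NH3 P1=-
Op 3: best P0=NH2 P1=-
Op 4: best P0=- P1=-
Op 5: best P0=NH2 P1=-
Op 6: best P0=NH1 P1=-
Op 7: best P0=NH1 P1=NH1
Op 8: best P0=NH1 P1=NH1
Op 9: best P0=NH1 P1=NH1
Op 10: best P0=NH2 P1=NH1
Op 11: best P0=NH2 P1=NH1
Op 12: best P0=NH2 P1=NH1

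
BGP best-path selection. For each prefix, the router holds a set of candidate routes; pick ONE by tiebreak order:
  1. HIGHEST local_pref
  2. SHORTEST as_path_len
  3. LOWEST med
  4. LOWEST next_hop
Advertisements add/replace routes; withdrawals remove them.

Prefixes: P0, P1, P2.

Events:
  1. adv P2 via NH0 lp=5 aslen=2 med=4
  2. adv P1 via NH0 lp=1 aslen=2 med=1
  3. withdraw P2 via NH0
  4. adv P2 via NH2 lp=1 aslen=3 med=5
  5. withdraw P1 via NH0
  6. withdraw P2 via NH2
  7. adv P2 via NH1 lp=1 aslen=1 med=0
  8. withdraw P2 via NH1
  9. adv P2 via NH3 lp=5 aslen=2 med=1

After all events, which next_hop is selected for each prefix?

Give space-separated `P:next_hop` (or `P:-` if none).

Op 1: best P0=- P1=- P2=NH0
Op 2: best P0=- P1=NH0 P2=NH0
Op 3: best P0=- P1=NH0 P2=-
Op 4: best P0=- P1=NH0 P2=NH2
Op 5: best P0=- P1=- P2=NH2
Op 6: best P0=- P1=- P2=-
Op 7: best P0=- P1=- P2=NH1
Op 8: best P0=- P1=- P2=-
Op 9: best P0=- P1=- P2=NH3

Answer: P0:- P1:- P2:NH3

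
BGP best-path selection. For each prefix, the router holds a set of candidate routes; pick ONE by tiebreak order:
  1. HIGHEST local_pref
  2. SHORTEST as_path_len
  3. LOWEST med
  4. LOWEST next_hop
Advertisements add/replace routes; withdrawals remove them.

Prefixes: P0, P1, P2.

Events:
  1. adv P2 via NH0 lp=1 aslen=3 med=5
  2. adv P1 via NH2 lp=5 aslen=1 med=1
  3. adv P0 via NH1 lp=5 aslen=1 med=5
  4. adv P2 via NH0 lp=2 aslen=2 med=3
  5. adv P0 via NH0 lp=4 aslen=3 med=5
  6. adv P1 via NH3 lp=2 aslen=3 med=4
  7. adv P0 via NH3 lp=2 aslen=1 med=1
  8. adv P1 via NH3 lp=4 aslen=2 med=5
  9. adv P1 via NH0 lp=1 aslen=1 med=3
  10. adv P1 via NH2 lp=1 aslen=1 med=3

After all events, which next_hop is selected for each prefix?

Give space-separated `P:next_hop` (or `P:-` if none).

Answer: P0:NH1 P1:NH3 P2:NH0

Derivation:
Op 1: best P0=- P1=- P2=NH0
Op 2: best P0=- P1=NH2 P2=NH0
Op 3: best P0=NH1 P1=NH2 P2=NH0
Op 4: best P0=NH1 P1=NH2 P2=NH0
Op 5: best P0=NH1 P1=NH2 P2=NH0
Op 6: best P0=NH1 P1=NH2 P2=NH0
Op 7: best P0=NH1 P1=NH2 P2=NH0
Op 8: best P0=NH1 P1=NH2 P2=NH0
Op 9: best P0=NH1 P1=NH2 P2=NH0
Op 10: best P0=NH1 P1=NH3 P2=NH0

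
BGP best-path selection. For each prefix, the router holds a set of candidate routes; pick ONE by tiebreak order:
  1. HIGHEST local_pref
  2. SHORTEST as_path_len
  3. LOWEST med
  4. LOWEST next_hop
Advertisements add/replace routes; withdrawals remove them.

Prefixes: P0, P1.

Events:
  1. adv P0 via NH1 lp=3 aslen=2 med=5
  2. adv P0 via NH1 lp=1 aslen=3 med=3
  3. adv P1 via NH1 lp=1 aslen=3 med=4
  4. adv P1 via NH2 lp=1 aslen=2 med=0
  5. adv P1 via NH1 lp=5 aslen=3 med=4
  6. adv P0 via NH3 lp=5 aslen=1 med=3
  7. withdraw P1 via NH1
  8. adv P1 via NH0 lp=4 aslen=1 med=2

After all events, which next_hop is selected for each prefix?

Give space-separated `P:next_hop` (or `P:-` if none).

Answer: P0:NH3 P1:NH0

Derivation:
Op 1: best P0=NH1 P1=-
Op 2: best P0=NH1 P1=-
Op 3: best P0=NH1 P1=NH1
Op 4: best P0=NH1 P1=NH2
Op 5: best P0=NH1 P1=NH1
Op 6: best P0=NH3 P1=NH1
Op 7: best P0=NH3 P1=NH2
Op 8: best P0=NH3 P1=NH0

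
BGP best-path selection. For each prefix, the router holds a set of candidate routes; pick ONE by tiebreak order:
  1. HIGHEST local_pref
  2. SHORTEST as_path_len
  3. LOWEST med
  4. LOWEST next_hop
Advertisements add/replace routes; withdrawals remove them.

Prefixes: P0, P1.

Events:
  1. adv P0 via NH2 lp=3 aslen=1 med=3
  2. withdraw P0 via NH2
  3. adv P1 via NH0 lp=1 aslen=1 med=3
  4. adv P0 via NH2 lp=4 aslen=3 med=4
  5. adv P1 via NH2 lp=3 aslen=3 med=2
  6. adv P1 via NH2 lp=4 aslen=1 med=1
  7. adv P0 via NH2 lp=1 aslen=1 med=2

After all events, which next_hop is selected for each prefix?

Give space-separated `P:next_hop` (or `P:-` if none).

Op 1: best P0=NH2 P1=-
Op 2: best P0=- P1=-
Op 3: best P0=- P1=NH0
Op 4: best P0=NH2 P1=NH0
Op 5: best P0=NH2 P1=NH2
Op 6: best P0=NH2 P1=NH2
Op 7: best P0=NH2 P1=NH2

Answer: P0:NH2 P1:NH2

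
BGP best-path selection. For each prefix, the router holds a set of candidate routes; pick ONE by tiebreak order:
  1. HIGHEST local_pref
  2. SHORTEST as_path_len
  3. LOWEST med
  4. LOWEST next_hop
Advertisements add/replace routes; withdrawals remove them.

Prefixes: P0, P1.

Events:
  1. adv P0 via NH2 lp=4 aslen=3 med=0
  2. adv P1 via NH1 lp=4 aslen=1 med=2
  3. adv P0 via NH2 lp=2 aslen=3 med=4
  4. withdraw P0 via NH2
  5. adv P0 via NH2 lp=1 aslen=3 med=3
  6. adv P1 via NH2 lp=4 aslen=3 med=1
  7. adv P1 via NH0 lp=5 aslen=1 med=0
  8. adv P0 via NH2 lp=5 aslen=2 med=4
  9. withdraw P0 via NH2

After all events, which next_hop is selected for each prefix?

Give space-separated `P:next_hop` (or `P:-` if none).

Answer: P0:- P1:NH0

Derivation:
Op 1: best P0=NH2 P1=-
Op 2: best P0=NH2 P1=NH1
Op 3: best P0=NH2 P1=NH1
Op 4: best P0=- P1=NH1
Op 5: best P0=NH2 P1=NH1
Op 6: best P0=NH2 P1=NH1
Op 7: best P0=NH2 P1=NH0
Op 8: best P0=NH2 P1=NH0
Op 9: best P0=- P1=NH0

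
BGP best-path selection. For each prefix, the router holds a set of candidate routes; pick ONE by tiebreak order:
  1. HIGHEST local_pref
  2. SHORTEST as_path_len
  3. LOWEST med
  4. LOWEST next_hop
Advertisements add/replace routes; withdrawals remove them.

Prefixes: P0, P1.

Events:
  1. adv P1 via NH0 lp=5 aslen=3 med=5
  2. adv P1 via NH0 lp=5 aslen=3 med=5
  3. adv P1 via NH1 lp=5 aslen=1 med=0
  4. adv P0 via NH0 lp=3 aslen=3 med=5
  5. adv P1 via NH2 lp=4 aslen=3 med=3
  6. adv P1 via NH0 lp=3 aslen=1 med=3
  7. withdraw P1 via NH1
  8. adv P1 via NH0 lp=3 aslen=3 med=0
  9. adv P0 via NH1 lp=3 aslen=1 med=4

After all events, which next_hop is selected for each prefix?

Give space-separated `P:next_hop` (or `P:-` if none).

Op 1: best P0=- P1=NH0
Op 2: best P0=- P1=NH0
Op 3: best P0=- P1=NH1
Op 4: best P0=NH0 P1=NH1
Op 5: best P0=NH0 P1=NH1
Op 6: best P0=NH0 P1=NH1
Op 7: best P0=NH0 P1=NH2
Op 8: best P0=NH0 P1=NH2
Op 9: best P0=NH1 P1=NH2

Answer: P0:NH1 P1:NH2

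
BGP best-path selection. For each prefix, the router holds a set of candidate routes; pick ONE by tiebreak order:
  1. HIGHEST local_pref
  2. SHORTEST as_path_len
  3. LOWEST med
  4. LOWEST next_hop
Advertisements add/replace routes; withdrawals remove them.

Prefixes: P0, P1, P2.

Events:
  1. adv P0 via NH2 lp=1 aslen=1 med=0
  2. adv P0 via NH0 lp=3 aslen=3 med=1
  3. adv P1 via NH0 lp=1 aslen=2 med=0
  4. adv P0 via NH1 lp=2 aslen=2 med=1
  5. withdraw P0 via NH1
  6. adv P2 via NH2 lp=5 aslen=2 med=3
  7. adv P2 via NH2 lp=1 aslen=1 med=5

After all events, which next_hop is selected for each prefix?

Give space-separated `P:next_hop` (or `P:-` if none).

Op 1: best P0=NH2 P1=- P2=-
Op 2: best P0=NH0 P1=- P2=-
Op 3: best P0=NH0 P1=NH0 P2=-
Op 4: best P0=NH0 P1=NH0 P2=-
Op 5: best P0=NH0 P1=NH0 P2=-
Op 6: best P0=NH0 P1=NH0 P2=NH2
Op 7: best P0=NH0 P1=NH0 P2=NH2

Answer: P0:NH0 P1:NH0 P2:NH2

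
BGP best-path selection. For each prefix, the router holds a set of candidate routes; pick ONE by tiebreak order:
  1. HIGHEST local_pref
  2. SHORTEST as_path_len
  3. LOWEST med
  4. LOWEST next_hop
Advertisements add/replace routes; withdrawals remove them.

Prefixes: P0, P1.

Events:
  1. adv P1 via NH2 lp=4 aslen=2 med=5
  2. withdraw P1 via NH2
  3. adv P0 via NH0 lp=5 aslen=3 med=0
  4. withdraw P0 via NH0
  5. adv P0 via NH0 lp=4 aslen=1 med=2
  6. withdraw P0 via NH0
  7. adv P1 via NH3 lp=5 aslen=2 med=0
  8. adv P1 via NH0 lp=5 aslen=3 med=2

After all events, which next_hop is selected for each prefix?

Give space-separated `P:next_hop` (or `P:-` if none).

Op 1: best P0=- P1=NH2
Op 2: best P0=- P1=-
Op 3: best P0=NH0 P1=-
Op 4: best P0=- P1=-
Op 5: best P0=NH0 P1=-
Op 6: best P0=- P1=-
Op 7: best P0=- P1=NH3
Op 8: best P0=- P1=NH3

Answer: P0:- P1:NH3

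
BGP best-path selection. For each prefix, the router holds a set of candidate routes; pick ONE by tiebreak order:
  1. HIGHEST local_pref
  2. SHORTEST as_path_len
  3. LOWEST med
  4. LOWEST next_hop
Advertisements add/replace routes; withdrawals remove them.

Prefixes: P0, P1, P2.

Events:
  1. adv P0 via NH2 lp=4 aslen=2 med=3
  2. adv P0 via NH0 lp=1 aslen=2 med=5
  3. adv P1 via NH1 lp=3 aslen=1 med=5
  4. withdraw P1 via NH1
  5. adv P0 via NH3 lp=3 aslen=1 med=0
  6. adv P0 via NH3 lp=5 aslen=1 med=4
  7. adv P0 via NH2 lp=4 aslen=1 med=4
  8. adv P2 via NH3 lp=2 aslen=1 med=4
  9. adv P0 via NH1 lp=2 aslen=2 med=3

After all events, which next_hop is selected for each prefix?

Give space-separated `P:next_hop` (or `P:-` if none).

Answer: P0:NH3 P1:- P2:NH3

Derivation:
Op 1: best P0=NH2 P1=- P2=-
Op 2: best P0=NH2 P1=- P2=-
Op 3: best P0=NH2 P1=NH1 P2=-
Op 4: best P0=NH2 P1=- P2=-
Op 5: best P0=NH2 P1=- P2=-
Op 6: best P0=NH3 P1=- P2=-
Op 7: best P0=NH3 P1=- P2=-
Op 8: best P0=NH3 P1=- P2=NH3
Op 9: best P0=NH3 P1=- P2=NH3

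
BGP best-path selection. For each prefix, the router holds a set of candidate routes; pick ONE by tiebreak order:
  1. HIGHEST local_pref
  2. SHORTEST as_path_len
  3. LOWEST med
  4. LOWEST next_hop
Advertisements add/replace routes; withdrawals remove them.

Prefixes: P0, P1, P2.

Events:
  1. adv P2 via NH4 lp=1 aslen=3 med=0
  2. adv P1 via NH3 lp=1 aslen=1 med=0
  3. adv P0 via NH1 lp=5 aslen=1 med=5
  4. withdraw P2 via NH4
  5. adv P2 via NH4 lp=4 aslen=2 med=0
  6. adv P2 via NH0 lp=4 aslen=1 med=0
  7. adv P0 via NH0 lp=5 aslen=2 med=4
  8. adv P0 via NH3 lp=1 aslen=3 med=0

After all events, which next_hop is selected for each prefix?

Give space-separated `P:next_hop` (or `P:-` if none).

Answer: P0:NH1 P1:NH3 P2:NH0

Derivation:
Op 1: best P0=- P1=- P2=NH4
Op 2: best P0=- P1=NH3 P2=NH4
Op 3: best P0=NH1 P1=NH3 P2=NH4
Op 4: best P0=NH1 P1=NH3 P2=-
Op 5: best P0=NH1 P1=NH3 P2=NH4
Op 6: best P0=NH1 P1=NH3 P2=NH0
Op 7: best P0=NH1 P1=NH3 P2=NH0
Op 8: best P0=NH1 P1=NH3 P2=NH0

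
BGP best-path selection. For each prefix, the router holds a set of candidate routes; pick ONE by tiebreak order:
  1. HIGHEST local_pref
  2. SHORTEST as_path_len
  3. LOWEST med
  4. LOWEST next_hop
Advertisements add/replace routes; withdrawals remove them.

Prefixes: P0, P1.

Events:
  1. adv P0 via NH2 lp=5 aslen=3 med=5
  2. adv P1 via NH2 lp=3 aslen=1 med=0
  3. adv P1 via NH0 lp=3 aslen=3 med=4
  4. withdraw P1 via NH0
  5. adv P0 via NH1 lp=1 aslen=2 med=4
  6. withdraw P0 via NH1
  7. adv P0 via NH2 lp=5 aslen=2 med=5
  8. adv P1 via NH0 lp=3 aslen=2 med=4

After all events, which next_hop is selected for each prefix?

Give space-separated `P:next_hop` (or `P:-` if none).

Op 1: best P0=NH2 P1=-
Op 2: best P0=NH2 P1=NH2
Op 3: best P0=NH2 P1=NH2
Op 4: best P0=NH2 P1=NH2
Op 5: best P0=NH2 P1=NH2
Op 6: best P0=NH2 P1=NH2
Op 7: best P0=NH2 P1=NH2
Op 8: best P0=NH2 P1=NH2

Answer: P0:NH2 P1:NH2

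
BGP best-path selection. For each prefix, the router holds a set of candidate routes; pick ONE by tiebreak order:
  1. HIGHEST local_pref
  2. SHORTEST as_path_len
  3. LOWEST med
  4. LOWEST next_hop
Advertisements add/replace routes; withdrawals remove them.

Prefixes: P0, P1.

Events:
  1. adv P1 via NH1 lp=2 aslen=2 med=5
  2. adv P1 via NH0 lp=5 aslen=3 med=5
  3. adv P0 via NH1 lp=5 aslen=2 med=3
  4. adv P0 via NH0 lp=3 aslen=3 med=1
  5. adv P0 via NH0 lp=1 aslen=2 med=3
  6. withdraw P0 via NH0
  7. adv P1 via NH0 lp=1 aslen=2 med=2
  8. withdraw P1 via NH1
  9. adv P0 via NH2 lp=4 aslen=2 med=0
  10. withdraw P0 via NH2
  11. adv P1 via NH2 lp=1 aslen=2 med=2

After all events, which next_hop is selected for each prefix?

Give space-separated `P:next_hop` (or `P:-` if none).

Answer: P0:NH1 P1:NH0

Derivation:
Op 1: best P0=- P1=NH1
Op 2: best P0=- P1=NH0
Op 3: best P0=NH1 P1=NH0
Op 4: best P0=NH1 P1=NH0
Op 5: best P0=NH1 P1=NH0
Op 6: best P0=NH1 P1=NH0
Op 7: best P0=NH1 P1=NH1
Op 8: best P0=NH1 P1=NH0
Op 9: best P0=NH1 P1=NH0
Op 10: best P0=NH1 P1=NH0
Op 11: best P0=NH1 P1=NH0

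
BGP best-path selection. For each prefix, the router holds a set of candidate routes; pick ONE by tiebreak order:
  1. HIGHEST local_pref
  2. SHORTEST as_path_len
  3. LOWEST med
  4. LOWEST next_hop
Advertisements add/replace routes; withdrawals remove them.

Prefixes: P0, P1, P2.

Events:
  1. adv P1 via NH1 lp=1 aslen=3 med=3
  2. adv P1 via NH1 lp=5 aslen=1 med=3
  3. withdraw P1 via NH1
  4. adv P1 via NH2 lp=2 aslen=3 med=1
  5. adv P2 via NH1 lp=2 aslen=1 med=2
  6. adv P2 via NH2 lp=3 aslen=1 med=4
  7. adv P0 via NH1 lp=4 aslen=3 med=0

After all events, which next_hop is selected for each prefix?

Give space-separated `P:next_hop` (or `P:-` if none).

Answer: P0:NH1 P1:NH2 P2:NH2

Derivation:
Op 1: best P0=- P1=NH1 P2=-
Op 2: best P0=- P1=NH1 P2=-
Op 3: best P0=- P1=- P2=-
Op 4: best P0=- P1=NH2 P2=-
Op 5: best P0=- P1=NH2 P2=NH1
Op 6: best P0=- P1=NH2 P2=NH2
Op 7: best P0=NH1 P1=NH2 P2=NH2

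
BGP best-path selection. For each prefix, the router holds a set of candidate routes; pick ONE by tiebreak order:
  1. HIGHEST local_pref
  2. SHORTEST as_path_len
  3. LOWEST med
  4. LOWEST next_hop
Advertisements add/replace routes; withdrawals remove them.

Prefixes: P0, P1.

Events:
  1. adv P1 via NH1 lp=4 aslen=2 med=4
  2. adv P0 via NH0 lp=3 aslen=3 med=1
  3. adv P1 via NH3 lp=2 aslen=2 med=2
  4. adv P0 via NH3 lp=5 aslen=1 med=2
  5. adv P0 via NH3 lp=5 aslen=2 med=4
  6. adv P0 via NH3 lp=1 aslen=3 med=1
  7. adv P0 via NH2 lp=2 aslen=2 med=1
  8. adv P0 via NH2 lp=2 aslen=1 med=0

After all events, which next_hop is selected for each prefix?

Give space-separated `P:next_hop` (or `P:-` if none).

Answer: P0:NH0 P1:NH1

Derivation:
Op 1: best P0=- P1=NH1
Op 2: best P0=NH0 P1=NH1
Op 3: best P0=NH0 P1=NH1
Op 4: best P0=NH3 P1=NH1
Op 5: best P0=NH3 P1=NH1
Op 6: best P0=NH0 P1=NH1
Op 7: best P0=NH0 P1=NH1
Op 8: best P0=NH0 P1=NH1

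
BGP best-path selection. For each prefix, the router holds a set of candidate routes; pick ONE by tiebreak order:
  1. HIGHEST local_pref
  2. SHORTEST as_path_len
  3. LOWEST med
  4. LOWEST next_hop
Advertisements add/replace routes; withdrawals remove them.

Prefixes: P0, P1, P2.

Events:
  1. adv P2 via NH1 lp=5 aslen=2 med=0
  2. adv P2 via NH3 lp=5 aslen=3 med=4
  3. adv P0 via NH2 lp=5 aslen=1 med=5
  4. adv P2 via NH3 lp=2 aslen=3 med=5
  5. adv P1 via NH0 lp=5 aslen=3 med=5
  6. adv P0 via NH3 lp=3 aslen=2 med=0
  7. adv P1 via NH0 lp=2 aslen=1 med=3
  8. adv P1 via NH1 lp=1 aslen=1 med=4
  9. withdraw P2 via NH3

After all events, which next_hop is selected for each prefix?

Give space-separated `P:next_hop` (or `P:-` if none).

Op 1: best P0=- P1=- P2=NH1
Op 2: best P0=- P1=- P2=NH1
Op 3: best P0=NH2 P1=- P2=NH1
Op 4: best P0=NH2 P1=- P2=NH1
Op 5: best P0=NH2 P1=NH0 P2=NH1
Op 6: best P0=NH2 P1=NH0 P2=NH1
Op 7: best P0=NH2 P1=NH0 P2=NH1
Op 8: best P0=NH2 P1=NH0 P2=NH1
Op 9: best P0=NH2 P1=NH0 P2=NH1

Answer: P0:NH2 P1:NH0 P2:NH1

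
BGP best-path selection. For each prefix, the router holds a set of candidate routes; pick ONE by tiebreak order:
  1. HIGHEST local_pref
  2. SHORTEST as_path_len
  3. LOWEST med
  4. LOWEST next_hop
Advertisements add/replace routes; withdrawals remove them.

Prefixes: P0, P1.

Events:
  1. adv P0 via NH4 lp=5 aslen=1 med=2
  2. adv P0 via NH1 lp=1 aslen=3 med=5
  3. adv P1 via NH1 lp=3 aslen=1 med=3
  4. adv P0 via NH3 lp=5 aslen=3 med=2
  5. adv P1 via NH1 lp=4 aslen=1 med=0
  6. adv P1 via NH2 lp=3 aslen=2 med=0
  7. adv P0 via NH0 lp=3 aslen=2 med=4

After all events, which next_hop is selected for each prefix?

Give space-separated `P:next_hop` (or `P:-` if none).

Op 1: best P0=NH4 P1=-
Op 2: best P0=NH4 P1=-
Op 3: best P0=NH4 P1=NH1
Op 4: best P0=NH4 P1=NH1
Op 5: best P0=NH4 P1=NH1
Op 6: best P0=NH4 P1=NH1
Op 7: best P0=NH4 P1=NH1

Answer: P0:NH4 P1:NH1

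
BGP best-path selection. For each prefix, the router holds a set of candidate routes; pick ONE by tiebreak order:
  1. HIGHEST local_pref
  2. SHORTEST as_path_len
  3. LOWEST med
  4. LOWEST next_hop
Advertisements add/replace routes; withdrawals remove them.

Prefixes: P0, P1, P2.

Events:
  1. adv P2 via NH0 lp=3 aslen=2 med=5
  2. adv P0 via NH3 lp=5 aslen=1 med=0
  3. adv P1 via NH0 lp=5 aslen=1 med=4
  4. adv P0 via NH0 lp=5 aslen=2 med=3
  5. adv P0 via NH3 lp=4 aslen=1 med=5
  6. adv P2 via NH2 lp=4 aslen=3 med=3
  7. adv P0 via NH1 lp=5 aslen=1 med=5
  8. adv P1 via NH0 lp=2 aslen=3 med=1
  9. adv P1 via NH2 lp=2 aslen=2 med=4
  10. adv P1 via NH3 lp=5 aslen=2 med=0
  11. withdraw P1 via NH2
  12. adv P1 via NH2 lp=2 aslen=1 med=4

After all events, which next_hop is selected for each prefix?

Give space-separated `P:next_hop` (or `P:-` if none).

Answer: P0:NH1 P1:NH3 P2:NH2

Derivation:
Op 1: best P0=- P1=- P2=NH0
Op 2: best P0=NH3 P1=- P2=NH0
Op 3: best P0=NH3 P1=NH0 P2=NH0
Op 4: best P0=NH3 P1=NH0 P2=NH0
Op 5: best P0=NH0 P1=NH0 P2=NH0
Op 6: best P0=NH0 P1=NH0 P2=NH2
Op 7: best P0=NH1 P1=NH0 P2=NH2
Op 8: best P0=NH1 P1=NH0 P2=NH2
Op 9: best P0=NH1 P1=NH2 P2=NH2
Op 10: best P0=NH1 P1=NH3 P2=NH2
Op 11: best P0=NH1 P1=NH3 P2=NH2
Op 12: best P0=NH1 P1=NH3 P2=NH2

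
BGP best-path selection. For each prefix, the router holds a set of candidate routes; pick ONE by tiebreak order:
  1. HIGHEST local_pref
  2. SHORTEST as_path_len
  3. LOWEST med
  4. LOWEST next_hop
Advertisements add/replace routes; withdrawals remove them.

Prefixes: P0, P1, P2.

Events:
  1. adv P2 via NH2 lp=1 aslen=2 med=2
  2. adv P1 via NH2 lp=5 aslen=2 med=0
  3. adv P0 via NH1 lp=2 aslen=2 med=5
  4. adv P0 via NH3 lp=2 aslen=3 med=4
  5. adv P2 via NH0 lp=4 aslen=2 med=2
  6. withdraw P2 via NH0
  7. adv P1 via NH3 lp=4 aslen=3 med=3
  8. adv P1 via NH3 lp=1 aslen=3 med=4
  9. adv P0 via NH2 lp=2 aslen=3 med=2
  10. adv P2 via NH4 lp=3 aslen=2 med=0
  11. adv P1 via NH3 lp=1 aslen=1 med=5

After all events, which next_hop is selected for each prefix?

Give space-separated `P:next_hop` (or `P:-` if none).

Answer: P0:NH1 P1:NH2 P2:NH4

Derivation:
Op 1: best P0=- P1=- P2=NH2
Op 2: best P0=- P1=NH2 P2=NH2
Op 3: best P0=NH1 P1=NH2 P2=NH2
Op 4: best P0=NH1 P1=NH2 P2=NH2
Op 5: best P0=NH1 P1=NH2 P2=NH0
Op 6: best P0=NH1 P1=NH2 P2=NH2
Op 7: best P0=NH1 P1=NH2 P2=NH2
Op 8: best P0=NH1 P1=NH2 P2=NH2
Op 9: best P0=NH1 P1=NH2 P2=NH2
Op 10: best P0=NH1 P1=NH2 P2=NH4
Op 11: best P0=NH1 P1=NH2 P2=NH4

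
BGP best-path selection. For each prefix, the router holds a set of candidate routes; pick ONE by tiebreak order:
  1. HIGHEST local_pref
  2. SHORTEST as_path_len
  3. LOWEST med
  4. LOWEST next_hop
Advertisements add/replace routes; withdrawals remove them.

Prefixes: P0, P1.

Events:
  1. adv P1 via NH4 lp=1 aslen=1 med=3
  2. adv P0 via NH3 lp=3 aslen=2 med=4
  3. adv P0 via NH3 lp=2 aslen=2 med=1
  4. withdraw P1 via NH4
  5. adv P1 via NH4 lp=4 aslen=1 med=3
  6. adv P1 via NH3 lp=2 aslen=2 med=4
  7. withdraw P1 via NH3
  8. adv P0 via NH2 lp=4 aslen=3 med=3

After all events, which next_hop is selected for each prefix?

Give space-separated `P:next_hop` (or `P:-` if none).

Op 1: best P0=- P1=NH4
Op 2: best P0=NH3 P1=NH4
Op 3: best P0=NH3 P1=NH4
Op 4: best P0=NH3 P1=-
Op 5: best P0=NH3 P1=NH4
Op 6: best P0=NH3 P1=NH4
Op 7: best P0=NH3 P1=NH4
Op 8: best P0=NH2 P1=NH4

Answer: P0:NH2 P1:NH4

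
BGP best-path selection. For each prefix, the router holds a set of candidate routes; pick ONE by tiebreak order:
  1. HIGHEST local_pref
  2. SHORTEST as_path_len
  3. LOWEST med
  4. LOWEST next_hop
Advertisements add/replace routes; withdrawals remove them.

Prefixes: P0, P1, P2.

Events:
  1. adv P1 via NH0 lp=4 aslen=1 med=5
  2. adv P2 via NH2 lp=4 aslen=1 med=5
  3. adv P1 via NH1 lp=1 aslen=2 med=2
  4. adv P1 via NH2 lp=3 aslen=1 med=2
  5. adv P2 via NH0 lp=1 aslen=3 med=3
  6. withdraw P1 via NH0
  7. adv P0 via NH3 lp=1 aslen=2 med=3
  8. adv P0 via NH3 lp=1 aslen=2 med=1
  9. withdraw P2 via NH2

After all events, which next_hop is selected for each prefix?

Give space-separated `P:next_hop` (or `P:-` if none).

Op 1: best P0=- P1=NH0 P2=-
Op 2: best P0=- P1=NH0 P2=NH2
Op 3: best P0=- P1=NH0 P2=NH2
Op 4: best P0=- P1=NH0 P2=NH2
Op 5: best P0=- P1=NH0 P2=NH2
Op 6: best P0=- P1=NH2 P2=NH2
Op 7: best P0=NH3 P1=NH2 P2=NH2
Op 8: best P0=NH3 P1=NH2 P2=NH2
Op 9: best P0=NH3 P1=NH2 P2=NH0

Answer: P0:NH3 P1:NH2 P2:NH0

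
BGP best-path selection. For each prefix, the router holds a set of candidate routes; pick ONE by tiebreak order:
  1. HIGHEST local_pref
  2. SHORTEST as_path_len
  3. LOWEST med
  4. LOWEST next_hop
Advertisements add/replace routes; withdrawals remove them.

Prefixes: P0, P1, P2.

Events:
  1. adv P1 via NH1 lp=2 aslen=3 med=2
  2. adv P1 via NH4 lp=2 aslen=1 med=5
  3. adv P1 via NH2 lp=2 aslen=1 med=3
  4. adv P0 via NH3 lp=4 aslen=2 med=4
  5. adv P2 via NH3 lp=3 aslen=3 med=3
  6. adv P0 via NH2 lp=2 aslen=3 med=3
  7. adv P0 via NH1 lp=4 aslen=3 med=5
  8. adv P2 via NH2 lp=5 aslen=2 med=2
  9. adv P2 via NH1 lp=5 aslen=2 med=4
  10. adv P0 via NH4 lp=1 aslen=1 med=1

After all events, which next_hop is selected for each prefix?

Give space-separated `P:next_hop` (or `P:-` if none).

Answer: P0:NH3 P1:NH2 P2:NH2

Derivation:
Op 1: best P0=- P1=NH1 P2=-
Op 2: best P0=- P1=NH4 P2=-
Op 3: best P0=- P1=NH2 P2=-
Op 4: best P0=NH3 P1=NH2 P2=-
Op 5: best P0=NH3 P1=NH2 P2=NH3
Op 6: best P0=NH3 P1=NH2 P2=NH3
Op 7: best P0=NH3 P1=NH2 P2=NH3
Op 8: best P0=NH3 P1=NH2 P2=NH2
Op 9: best P0=NH3 P1=NH2 P2=NH2
Op 10: best P0=NH3 P1=NH2 P2=NH2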